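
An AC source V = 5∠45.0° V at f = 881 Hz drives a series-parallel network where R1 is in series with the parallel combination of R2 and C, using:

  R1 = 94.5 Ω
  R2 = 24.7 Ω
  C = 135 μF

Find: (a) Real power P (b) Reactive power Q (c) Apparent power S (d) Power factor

Step 1 — Angular frequency: ω = 2π·f = 2π·881 = 5535 rad/s.
Step 2 — Component impedances:
  R1: Z = R = 94.5 Ω
  R2: Z = R = 24.7 Ω
  C: Z = 1/(jωC) = -j/(ω·C) = 0 - j1.338 Ω
Step 3 — Parallel branch: R2 || C = 1/(1/R2 + 1/C) = 0.07229 - j1.334 Ω.
Step 4 — Series with R1: Z_total = R1 + (R2 || C) = 94.57 - j1.334 Ω = 94.58∠-0.8° Ω.
Step 5 — Source phasor: V = 5∠45.0° V = 3.536 + j3.536 V.
Step 6 — Current: I = V / Z = 0.03685 + j0.0379 A = 0.05286∠45.8° A.
Step 7 — Complex power: S = V·I* = 0.2643 - j0.003729 VA.
Step 8 — Real power: P = Re(S) = 0.2643 W.
Step 9 — Reactive power: Q = Im(S) = -0.003729 VAR.
Step 10 — Apparent power: |S| = 0.2643 VA.
Step 11 — Power factor: PF = P/|S| = 0.9999 (leading).

(a) P = 0.2643 W  (b) Q = -0.003729 VAR  (c) S = 0.2643 VA  (d) PF = 0.9999 (leading)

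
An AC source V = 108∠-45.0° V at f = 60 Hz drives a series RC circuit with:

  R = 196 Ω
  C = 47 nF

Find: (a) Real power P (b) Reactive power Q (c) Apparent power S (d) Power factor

Step 1 — Angular frequency: ω = 2π·f = 2π·60 = 377 rad/s.
Step 2 — Component impedances:
  R: Z = R = 196 Ω
  C: Z = 1/(jωC) = -j/(ω·C) = 0 - j5.644e+04 Ω
Step 3 — Series combination: Z_total = R + C = 196 - j5.644e+04 Ω = 5.644e+04∠-89.8° Ω.
Step 4 — Source phasor: V = 108∠-45.0° V = 76.37 - j76.37 V.
Step 5 — Current: I = V / Z = 0.001358 + j0.001348 A = 0.001914∠44.8° A.
Step 6 — Complex power: S = V·I* = 0.0007177 - j0.2067 VA.
Step 7 — Real power: P = Re(S) = 0.0007177 W.
Step 8 — Reactive power: Q = Im(S) = -0.2067 VAR.
Step 9 — Apparent power: |S| = 0.2067 VA.
Step 10 — Power factor: PF = P/|S| = 0.003473 (leading).

(a) P = 0.0007177 W  (b) Q = -0.2067 VAR  (c) S = 0.2067 VA  (d) PF = 0.003473 (leading)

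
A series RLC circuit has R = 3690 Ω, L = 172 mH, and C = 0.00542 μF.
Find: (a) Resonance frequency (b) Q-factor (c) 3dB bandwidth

Step 1 — Resonance: ω₀ = 1/√(LC) = 1/√(0.172·5.42e-09) = 3.275e+04 rad/s.
Step 2 — f₀ = ω₀/(2π) = 5213 Hz.
Step 3 — Series Q: Q = ω₀L/R = 3.275e+04·0.172/3690 = 1.527.
Step 4 — Bandwidth: Δω = ω₀/Q = 2.145e+04 rad/s; BW = Δω/(2π) = 3414 Hz.

(a) f₀ = 5213 Hz  (b) Q = 1.527  (c) BW = 3414 Hz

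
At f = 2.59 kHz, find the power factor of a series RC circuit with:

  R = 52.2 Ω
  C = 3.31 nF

Step 1 — Angular frequency: ω = 2π·f = 2π·2590 = 1.627e+04 rad/s.
Step 2 — Component impedances:
  R: Z = R = 52.2 Ω
  C: Z = 1/(jωC) = -j/(ω·C) = 0 - j1.856e+04 Ω
Step 3 — Series combination: Z_total = R + C = 52.2 - j1.856e+04 Ω = 1.856e+04∠-89.8° Ω.
Step 4 — Power factor: PF = cos(φ) = Re(Z)/|Z| = 52.2/18565 = 0.002812.
Step 5 — Type: Im(Z) = -1.856e+04 ⇒ leading (phase φ = -89.8°).

PF = 0.002812 (leading, φ = -89.8°)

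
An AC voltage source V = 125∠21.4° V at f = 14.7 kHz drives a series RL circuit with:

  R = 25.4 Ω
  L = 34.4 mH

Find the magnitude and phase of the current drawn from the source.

Step 1 — Angular frequency: ω = 2π·f = 2π·1.47e+04 = 9.236e+04 rad/s.
Step 2 — Component impedances:
  R: Z = R = 25.4 Ω
  L: Z = jωL = j·9.236e+04·0.0344 = 0 + j3177 Ω
Step 3 — Series combination: Z_total = R + L = 25.4 + j3177 Ω = 3177∠89.5° Ω.
Step 4 — Source phasor: V = 125∠21.4° V = 116.4 + j45.61 V.
Step 5 — Ohm's law: I = V / Z_total = (116.4 + j45.61) / (25.4 + j3177) = 0.01465 - j0.03651 A.
Step 6 — Convert to polar: |I| = 0.03934 A, ∠I = -68.1°.

I = 0.03934∠-68.1° A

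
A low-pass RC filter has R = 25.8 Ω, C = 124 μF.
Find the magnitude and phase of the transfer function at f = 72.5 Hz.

Step 1 — Angular frequency: ω = 2π·72.5 = 455.5 rad/s.
Step 2 — Transfer function: H(jω) = 1/(1 + jωRC).
Step 3 — Denominator: 1 + jωRC = 1 + j·455.5·25.8·0.000124 = 1 + j1.457.
Step 4 — H = 0.3201 - j0.4665.
Step 5 — Magnitude: |H| = 0.5658 (-4.9 dB); phase: φ = -55.5°.

|H| = 0.5658 (-4.9 dB), φ = -55.5°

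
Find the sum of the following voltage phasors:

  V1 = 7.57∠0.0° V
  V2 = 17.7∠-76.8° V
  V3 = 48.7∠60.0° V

Step 1 — Convert each phasor to rectangular form:
  V1 = 7.57·(cos(0.0°) + j·sin(0.0°)) = 7.57 V
  V2 = 17.7·(cos(-76.8°) + j·sin(-76.8°)) = 4.042 - j17.23 V
  V3 = 48.7·(cos(60.0°) + j·sin(60.0°)) = 24.35 + j42.18 V
Step 2 — Sum components: V_total = 35.96 + j24.94 V.
Step 3 — Convert to polar: |V_total| = 43.77 V, ∠V_total = 34.7°.

V_total = 43.77∠34.7° V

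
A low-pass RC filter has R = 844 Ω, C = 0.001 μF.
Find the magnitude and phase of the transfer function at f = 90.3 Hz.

Step 1 — Angular frequency: ω = 2π·90.3 = 567.4 rad/s.
Step 2 — Transfer function: H(jω) = 1/(1 + jωRC).
Step 3 — Denominator: 1 + jωRC = 1 + j·567.4·844·1e-09 = 1 + j0.0004789.
Step 4 — H = 1 - j0.0004789.
Step 5 — Magnitude: |H| = 1 (-0.0 dB); phase: φ = -0.0°.

|H| = 1 (-0.0 dB), φ = -0.0°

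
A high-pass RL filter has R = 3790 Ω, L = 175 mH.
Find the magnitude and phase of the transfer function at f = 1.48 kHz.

Step 1 — Angular frequency: ω = 2π·1480 = 9299 rad/s.
Step 2 — Transfer function: H(jω) = jωL/(R + jωL).
Step 3 — Numerator jωL = j·1627; denominator R + jωL = 3790 + j1627.
Step 4 — H = 0.1557 + j0.3625.
Step 5 — Magnitude: |H| = 0.3945 (-8.1 dB); phase: φ = 66.8°.

|H| = 0.3945 (-8.1 dB), φ = 66.8°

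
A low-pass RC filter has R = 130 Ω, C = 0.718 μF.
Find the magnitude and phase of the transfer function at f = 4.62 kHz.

Step 1 — Angular frequency: ω = 2π·4620 = 2.903e+04 rad/s.
Step 2 — Transfer function: H(jω) = 1/(1 + jωRC).
Step 3 — Denominator: 1 + jωRC = 1 + j·2.903e+04·130·7.18e-07 = 1 + j2.71.
Step 4 — H = 0.1199 - j0.3248.
Step 5 — Magnitude: |H| = 0.3462 (-9.2 dB); phase: φ = -69.7°.

|H| = 0.3462 (-9.2 dB), φ = -69.7°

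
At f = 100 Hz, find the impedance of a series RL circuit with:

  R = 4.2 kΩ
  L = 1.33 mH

Step 1 — Angular frequency: ω = 2π·f = 2π·100 = 628.3 rad/s.
Step 2 — Component impedances:
  R: Z = R = 4200 Ω
  L: Z = jωL = j·628.3·0.00133 = 0 + j0.8357 Ω
Step 3 — Series combination: Z_total = R + L = 4200 + j0.8357 Ω = 4200∠0.0° Ω.

Z = 4200 + j0.8357 Ω = 4200∠0.0° Ω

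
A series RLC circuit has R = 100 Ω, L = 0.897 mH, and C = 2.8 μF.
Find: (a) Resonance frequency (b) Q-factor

Step 1 — Resonance condition Im(Z)=0 gives ω₀ = 1/√(LC).
Step 2 — ω₀ = 1/√(0.000897·2.8e-06) = 1.995e+04 rad/s.
Step 3 — f₀ = ω₀/(2π) = 3176 Hz.
Step 4 — Series Q: Q = ω₀L/R = 1.995e+04·0.000897/100 = 0.179.

(a) f₀ = 3176 Hz  (b) Q = 0.179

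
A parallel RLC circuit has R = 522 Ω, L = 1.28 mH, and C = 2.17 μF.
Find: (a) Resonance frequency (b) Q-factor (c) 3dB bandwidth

Step 1 — Resonance: ω₀ = 1/√(LC) = 1/√(0.00128·2.17e-06) = 1.897e+04 rad/s.
Step 2 — f₀ = ω₀/(2π) = 3020 Hz.
Step 3 — Parallel Q: Q = R/(ω₀L) = 522/(1.897e+04·0.00128) = 21.49.
Step 4 — Bandwidth: Δω = ω₀/Q = 882.8 rad/s; BW = Δω/(2π) = 140.5 Hz.

(a) f₀ = 3020 Hz  (b) Q = 21.49  (c) BW = 140.5 Hz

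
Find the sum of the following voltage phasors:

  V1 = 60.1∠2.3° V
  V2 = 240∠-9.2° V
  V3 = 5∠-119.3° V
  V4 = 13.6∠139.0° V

Step 1 — Convert each phasor to rectangular form:
  V1 = 60.1·(cos(2.3°) + j·sin(2.3°)) = 60.05 + j2.412 V
  V2 = 240·(cos(-9.2°) + j·sin(-9.2°)) = 236.9 - j38.37 V
  V3 = 5·(cos(-119.3°) + j·sin(-119.3°)) = -2.447 - j4.36 V
  V4 = 13.6·(cos(139.0°) + j·sin(139.0°)) = -10.26 + j8.922 V
Step 2 — Sum components: V_total = 284.3 - j31.4 V.
Step 3 — Convert to polar: |V_total| = 286 V, ∠V_total = -6.3°.

V_total = 286∠-6.3° V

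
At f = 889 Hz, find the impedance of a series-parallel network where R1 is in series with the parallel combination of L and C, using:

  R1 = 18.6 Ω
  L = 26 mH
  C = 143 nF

Step 1 — Angular frequency: ω = 2π·f = 2π·889 = 5586 rad/s.
Step 2 — Component impedances:
  R1: Z = R = 18.6 Ω
  L: Z = jωL = j·5586·0.026 = 0 + j145.2 Ω
  C: Z = 1/(jωC) = -j/(ω·C) = 0 - j1252 Ω
Step 3 — Parallel branch: L || C = 1/(1/L + 1/C) = 0 + j164.3 Ω.
Step 4 — Series with R1: Z_total = R1 + (L || C) = 18.6 + j164.3 Ω = 165.3∠83.5° Ω.

Z = 18.6 + j164.3 Ω = 165.3∠83.5° Ω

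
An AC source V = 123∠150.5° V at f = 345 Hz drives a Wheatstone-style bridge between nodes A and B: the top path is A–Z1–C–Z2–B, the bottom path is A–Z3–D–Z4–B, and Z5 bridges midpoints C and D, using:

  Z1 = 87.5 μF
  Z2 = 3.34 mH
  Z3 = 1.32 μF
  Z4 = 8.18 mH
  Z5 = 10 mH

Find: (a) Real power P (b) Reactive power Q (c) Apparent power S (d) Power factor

Step 1 — Angular frequency: ω = 2π·f = 2π·345 = 2168 rad/s.
Step 2 — Component impedances:
  Z1: Z = 1/(jωC) = -j/(ω·C) = 0 - j5.272 Ω
  Z2: Z = jωL = j·2168·0.00334 = 0 + j7.24 Ω
  Z3: Z = 1/(jωC) = -j/(ω·C) = 0 - j349.5 Ω
  Z4: Z = jωL = j·2168·0.00818 = 0 + j17.73 Ω
  Z5: Z = jωL = j·2168·0.01 = 0 + j21.68 Ω
Step 3 — Bridge requires nodal analysis (the Z5 bridge couples midpoints C and D, so the two paths cannot be reduced to a simple series/parallel combination). Setting node B to ground and injecting 1 A at node A, the 3-node admittance system at A, C, D solves to V_A = Z_AB = 0 + j0.8548 Ω = 0.8548∠90.0° Ω.
Step 4 — Source phasor: V = 123∠150.5° V = -107.1 + j60.57 V.
Step 5 — Current: I = V / Z = 70.86 + j125.2 A = 143.9∠60.5° A.
Step 6 — Complex power: S = V·I* = 0 + j1.77e+04 VA.
Step 7 — Real power: P = Re(S) = 0 W.
Step 8 — Reactive power: Q = Im(S) = 1.77e+04 VAR.
Step 9 — Apparent power: |S| = 1.77e+04 VA.
Step 10 — Power factor: PF = P/|S| = 0 (lagging).

(a) P = 0 W  (b) Q = 1.77e+04 VAR  (c) S = 1.77e+04 VA  (d) PF = 0 (lagging)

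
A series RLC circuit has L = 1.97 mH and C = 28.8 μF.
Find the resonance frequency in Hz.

Step 1 — Resonance condition Im(Z)=0 gives ω₀ = 1/√(LC).
Step 2 — ω₀ = 1/√(0.00197·2.88e-05) = 4198 rad/s.
Step 3 — f₀ = ω₀/(2π) = 668.2 Hz.

f₀ = 668.2 Hz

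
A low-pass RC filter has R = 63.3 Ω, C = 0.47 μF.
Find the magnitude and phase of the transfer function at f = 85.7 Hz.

Step 1 — Angular frequency: ω = 2π·85.7 = 538.5 rad/s.
Step 2 — Transfer function: H(jω) = 1/(1 + jωRC).
Step 3 — Denominator: 1 + jωRC = 1 + j·538.5·63.3·4.7e-07 = 1 + j0.01602.
Step 4 — H = 0.9997 - j0.01602.
Step 5 — Magnitude: |H| = 0.9999 (-0.0 dB); phase: φ = -0.9°.

|H| = 0.9999 (-0.0 dB), φ = -0.9°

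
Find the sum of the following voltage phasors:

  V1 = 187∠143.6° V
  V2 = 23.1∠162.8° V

Step 1 — Convert each phasor to rectangular form:
  V1 = 187·(cos(143.6°) + j·sin(143.6°)) = -150.5 + j111 V
  V2 = 23.1·(cos(162.8°) + j·sin(162.8°)) = -22.07 + j6.831 V
Step 2 — Sum components: V_total = -172.6 + j117.8 V.
Step 3 — Convert to polar: |V_total| = 209 V, ∠V_total = 145.7°.

V_total = 209∠145.7° V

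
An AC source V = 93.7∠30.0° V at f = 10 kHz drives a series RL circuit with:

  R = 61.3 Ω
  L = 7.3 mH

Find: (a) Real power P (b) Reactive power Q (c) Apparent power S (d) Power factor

Step 1 — Angular frequency: ω = 2π·f = 2π·1e+04 = 6.283e+04 rad/s.
Step 2 — Component impedances:
  R: Z = R = 61.3 Ω
  L: Z = jωL = j·6.283e+04·0.0073 = 0 + j458.7 Ω
Step 3 — Series combination: Z_total = R + L = 61.3 + j458.7 Ω = 462.8∠82.4° Ω.
Step 4 — Source phasor: V = 93.7∠30.0° V = 81.15 + j46.85 V.
Step 5 — Current: I = V / Z = 0.1236 - j0.1604 A = 0.2025∠-52.4° A.
Step 6 — Complex power: S = V·I* = 2.513 + j18.81 VA.
Step 7 — Real power: P = Re(S) = 2.513 W.
Step 8 — Reactive power: Q = Im(S) = 18.81 VAR.
Step 9 — Apparent power: |S| = 18.97 VA.
Step 10 — Power factor: PF = P/|S| = 0.1325 (lagging).

(a) P = 2.513 W  (b) Q = 18.81 VAR  (c) S = 18.97 VA  (d) PF = 0.1325 (lagging)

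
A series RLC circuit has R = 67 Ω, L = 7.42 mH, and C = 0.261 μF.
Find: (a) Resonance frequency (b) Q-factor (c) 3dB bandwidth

Step 1 — Resonance: ω₀ = 1/√(LC) = 1/√(0.00742·2.61e-07) = 2.272e+04 rad/s.
Step 2 — f₀ = ω₀/(2π) = 3617 Hz.
Step 3 — Series Q: Q = ω₀L/R = 2.272e+04·0.00742/67 = 2.517.
Step 4 — Bandwidth: Δω = ω₀/Q = 9030 rad/s; BW = Δω/(2π) = 1437 Hz.

(a) f₀ = 3617 Hz  (b) Q = 2.517  (c) BW = 1437 Hz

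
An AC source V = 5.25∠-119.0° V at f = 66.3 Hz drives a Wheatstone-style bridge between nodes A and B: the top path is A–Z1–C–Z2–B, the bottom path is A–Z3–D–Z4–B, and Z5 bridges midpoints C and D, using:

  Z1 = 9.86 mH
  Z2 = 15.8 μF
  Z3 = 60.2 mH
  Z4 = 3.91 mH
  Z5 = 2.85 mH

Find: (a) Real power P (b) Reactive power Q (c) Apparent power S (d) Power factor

Step 1 — Angular frequency: ω = 2π·f = 2π·66.3 = 416.6 rad/s.
Step 2 — Component impedances:
  Z1: Z = jωL = j·416.6·0.00986 = 0 + j4.107 Ω
  Z2: Z = 1/(jωC) = -j/(ω·C) = 0 - j151.9 Ω
  Z3: Z = jωL = j·416.6·0.0602 = 0 + j25.08 Ω
  Z4: Z = jωL = j·416.6·0.00391 = 0 + j1.629 Ω
  Z5: Z = jωL = j·416.6·0.00285 = 0 + j1.187 Ω
Step 3 — Bridge requires nodal analysis (the Z5 bridge couples midpoints C and D, so the two paths cannot be reduced to a simple series/parallel combination). Setting node B to ground and injecting 1 A at node A, the 3-node admittance system at A, C, D solves to V_A = Z_AB = 0 + j6.046 Ω = 6.046∠90.0° Ω.
Step 4 — Source phasor: V = 5.25∠-119.0° V = -2.545 - j4.592 V.
Step 5 — Current: I = V / Z = -0.7595 + j0.421 A = 0.8683∠151.0° A.
Step 6 — Complex power: S = V·I* = 0 + j4.559 VA.
Step 7 — Real power: P = Re(S) = 0 W.
Step 8 — Reactive power: Q = Im(S) = 4.559 VAR.
Step 9 — Apparent power: |S| = 4.559 VA.
Step 10 — Power factor: PF = P/|S| = 0 (lagging).

(a) P = 0 W  (b) Q = 4.559 VAR  (c) S = 4.559 VA  (d) PF = 0 (lagging)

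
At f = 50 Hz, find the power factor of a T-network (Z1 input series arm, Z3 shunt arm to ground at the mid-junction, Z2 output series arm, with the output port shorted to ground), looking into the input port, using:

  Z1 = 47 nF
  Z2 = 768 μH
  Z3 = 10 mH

Step 1 — Angular frequency: ω = 2π·f = 2π·50 = 314.2 rad/s.
Step 2 — Component impedances:
  Z1: Z = 1/(jωC) = -j/(ω·C) = 0 - j6.773e+04 Ω
  Z2: Z = jωL = j·314.2·0.000768 = 0 + j0.2413 Ω
  Z3: Z = jωL = j·314.2·0.01 = 0 + j3.142 Ω
Step 3 — With the output port shorted to ground, the output series arm Z2 runs from the junction to ground; the shunt arm Z3 also runs from the junction to ground. They appear in parallel: Z3 || Z2 = 0 + j0.2241 Ω.
Step 4 — Series with input arm Z1: Z_in = Z1 + (Z3 || Z2) = 0 - j6.773e+04 Ω = 6.773e+04∠-90.0° Ω.
Step 5 — Power factor: PF = cos(φ) = Re(Z)/|Z| = 0/6.773e+04 = 0.
Step 6 — Type: Im(Z) = -6.773e+04 ⇒ leading (phase φ = -90.0°).

PF = 0 (leading, φ = -90.0°)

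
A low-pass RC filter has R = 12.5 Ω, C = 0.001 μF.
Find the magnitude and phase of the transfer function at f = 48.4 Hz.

Step 1 — Angular frequency: ω = 2π·48.4 = 304.1 rad/s.
Step 2 — Transfer function: H(jω) = 1/(1 + jωRC).
Step 3 — Denominator: 1 + jωRC = 1 + j·304.1·12.5·1e-09 = 1 + j3.801e-06.
Step 4 — H = 1 - j3.801e-06.
Step 5 — Magnitude: |H| = 1 (-0.0 dB); phase: φ = -0.0°.

|H| = 1 (-0.0 dB), φ = -0.0°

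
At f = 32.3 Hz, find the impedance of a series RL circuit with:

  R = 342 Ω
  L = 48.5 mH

Step 1 — Angular frequency: ω = 2π·f = 2π·32.3 = 202.9 rad/s.
Step 2 — Component impedances:
  R: Z = R = 342 Ω
  L: Z = jωL = j·202.9·0.0485 = 0 + j9.843 Ω
Step 3 — Series combination: Z_total = R + L = 342 + j9.843 Ω = 342.1∠1.6° Ω.

Z = 342 + j9.843 Ω = 342.1∠1.6° Ω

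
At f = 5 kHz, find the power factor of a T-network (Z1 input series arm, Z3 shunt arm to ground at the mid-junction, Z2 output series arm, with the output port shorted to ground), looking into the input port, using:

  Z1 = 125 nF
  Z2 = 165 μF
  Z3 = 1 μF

Step 1 — Angular frequency: ω = 2π·f = 2π·5000 = 3.142e+04 rad/s.
Step 2 — Component impedances:
  Z1: Z = 1/(jωC) = -j/(ω·C) = 0 - j254.6 Ω
  Z2: Z = 1/(jωC) = -j/(ω·C) = 0 - j0.1929 Ω
  Z3: Z = 1/(jωC) = -j/(ω·C) = 0 - j31.83 Ω
Step 3 — With the output port shorted to ground, the output series arm Z2 runs from the junction to ground; the shunt arm Z3 also runs from the junction to ground. They appear in parallel: Z3 || Z2 = 0 - j0.1918 Ω.
Step 4 — Series with input arm Z1: Z_in = Z1 + (Z3 || Z2) = 0 - j254.8 Ω = 254.8∠-90.0° Ω.
Step 5 — Power factor: PF = cos(φ) = Re(Z)/|Z| = 0/254.8 = 0.
Step 6 — Type: Im(Z) = -254.8 ⇒ leading (phase φ = -90.0°).

PF = 0 (leading, φ = -90.0°)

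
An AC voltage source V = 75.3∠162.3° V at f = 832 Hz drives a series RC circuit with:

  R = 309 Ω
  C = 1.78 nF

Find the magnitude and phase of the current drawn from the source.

Step 1 — Angular frequency: ω = 2π·f = 2π·832 = 5228 rad/s.
Step 2 — Component impedances:
  R: Z = R = 309 Ω
  C: Z = 1/(jωC) = -j/(ω·C) = 0 - j1.075e+05 Ω
Step 3 — Series combination: Z_total = R + C = 309 - j1.075e+05 Ω = 1.075e+05∠-89.8° Ω.
Step 4 — Source phasor: V = 75.3∠162.3° V = -71.74 + j22.89 V.
Step 5 — Ohm's law: I = V / Z_total = (-71.74 + j22.89) / (309 - j1.075e+05) = -0.0002149 - j0.0006669 A.
Step 6 — Convert to polar: |I| = 0.0007007 A, ∠I = -107.9°.

I = 0.0007007∠-107.9° A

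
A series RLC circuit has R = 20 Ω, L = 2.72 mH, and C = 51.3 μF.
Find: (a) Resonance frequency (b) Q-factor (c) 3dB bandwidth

Step 1 — Resonance: ω₀ = 1/√(LC) = 1/√(0.00272·5.13e-05) = 2677 rad/s.
Step 2 — f₀ = ω₀/(2π) = 426.1 Hz.
Step 3 — Series Q: Q = ω₀L/R = 2677·0.00272/20 = 0.3641.
Step 4 — Bandwidth: Δω = ω₀/Q = 7353 rad/s; BW = Δω/(2π) = 1170 Hz.

(a) f₀ = 426.1 Hz  (b) Q = 0.3641  (c) BW = 1170 Hz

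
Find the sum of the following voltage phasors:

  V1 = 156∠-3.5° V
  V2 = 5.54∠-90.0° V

Step 1 — Convert each phasor to rectangular form:
  V1 = 156·(cos(-3.5°) + j·sin(-3.5°)) = 155.7 - j9.524 V
  V2 = 5.54·(cos(-90.0°) + j·sin(-90.0°)) = 0 - j5.54 V
Step 2 — Sum components: V_total = 155.7 - j15.06 V.
Step 3 — Convert to polar: |V_total| = 156.4 V, ∠V_total = -5.5°.

V_total = 156.4∠-5.5° V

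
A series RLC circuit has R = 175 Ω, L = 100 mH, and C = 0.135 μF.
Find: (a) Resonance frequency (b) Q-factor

Step 1 — Resonance condition Im(Z)=0 gives ω₀ = 1/√(LC).
Step 2 — ω₀ = 1/√(0.1·1.35e-07) = 8607 rad/s.
Step 3 — f₀ = ω₀/(2π) = 1370 Hz.
Step 4 — Series Q: Q = ω₀L/R = 8607·0.1/175 = 4.918.

(a) f₀ = 1370 Hz  (b) Q = 4.918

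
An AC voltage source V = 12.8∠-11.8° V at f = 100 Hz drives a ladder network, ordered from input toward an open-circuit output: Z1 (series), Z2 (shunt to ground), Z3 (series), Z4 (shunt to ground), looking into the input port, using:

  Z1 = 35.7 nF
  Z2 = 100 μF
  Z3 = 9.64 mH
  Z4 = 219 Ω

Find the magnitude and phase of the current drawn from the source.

Step 1 — Angular frequency: ω = 2π·f = 2π·100 = 628.3 rad/s.
Step 2 — Component impedances:
  Z1: Z = 1/(jωC) = -j/(ω·C) = 0 - j4.458e+04 Ω
  Z2: Z = 1/(jωC) = -j/(ω·C) = 0 - j15.92 Ω
  Z3: Z = jωL = j·628.3·0.00964 = 0 + j6.057 Ω
  Z4: Z = R = 219 Ω
Step 3 — Ladder network (open output): work backward from the far end, alternating series and parallel combinations. Z_in = 1.154 - j4.46e+04 Ω = 4.46e+04∠-90.0° Ω.
Step 4 — Source phasor: V = 12.8∠-11.8° V = 12.53 - j2.618 V.
Step 5 — Ohm's law: I = V / Z_total = (12.53 - j2.618) / (1.154 - j4.46e+04) = 5.87e-05 + j0.0002809 A.
Step 6 — Convert to polar: |I| = 0.000287 A, ∠I = 78.2°.

I = 0.000287∠78.2° A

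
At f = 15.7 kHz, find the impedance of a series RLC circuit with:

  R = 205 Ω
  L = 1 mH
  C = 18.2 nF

Step 1 — Angular frequency: ω = 2π·f = 2π·1.57e+04 = 9.865e+04 rad/s.
Step 2 — Component impedances:
  R: Z = R = 205 Ω
  L: Z = jωL = j·9.865e+04·0.001 = 0 + j98.65 Ω
  C: Z = 1/(jωC) = -j/(ω·C) = 0 - j557 Ω
Step 3 — Series combination: Z_total = R + L + C = 205 - j458.3 Ω = 502.1∠-65.9° Ω.

Z = 205 - j458.3 Ω = 502.1∠-65.9° Ω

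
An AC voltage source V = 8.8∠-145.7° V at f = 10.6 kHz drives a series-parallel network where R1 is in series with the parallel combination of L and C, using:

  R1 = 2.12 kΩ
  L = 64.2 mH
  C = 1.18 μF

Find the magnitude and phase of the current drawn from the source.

Step 1 — Angular frequency: ω = 2π·f = 2π·1.06e+04 = 6.66e+04 rad/s.
Step 2 — Component impedances:
  R1: Z = R = 2120 Ω
  L: Z = jωL = j·6.66e+04·0.0642 = 0 + j4276 Ω
  C: Z = 1/(jωC) = -j/(ω·C) = 0 - j12.72 Ω
Step 3 — Parallel branch: L || C = 1/(1/L + 1/C) = 0 - j12.76 Ω.
Step 4 — Series with R1: Z_total = R1 + (L || C) = 2120 - j12.76 Ω = 2120∠-0.3° Ω.
Step 5 — Source phasor: V = 8.8∠-145.7° V = -7.27 - j4.959 V.
Step 6 — Ohm's law: I = V / Z_total = (-7.27 - j4.959) / (2120 - j12.76) = -0.003415 - j0.00236 A.
Step 7 — Convert to polar: |I| = 0.004151 A, ∠I = -145.4°.

I = 0.004151∠-145.4° A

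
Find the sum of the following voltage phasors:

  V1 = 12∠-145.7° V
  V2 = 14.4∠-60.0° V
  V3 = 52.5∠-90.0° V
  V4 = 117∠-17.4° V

Step 1 — Convert each phasor to rectangular form:
  V1 = 12·(cos(-145.7°) + j·sin(-145.7°)) = -9.913 - j6.762 V
  V2 = 14.4·(cos(-60.0°) + j·sin(-60.0°)) = 7.2 - j12.47 V
  V3 = 52.5·(cos(-90.0°) + j·sin(-90.0°)) = 0 - j52.5 V
  V4 = 117·(cos(-17.4°) + j·sin(-17.4°)) = 111.6 - j34.99 V
Step 2 — Sum components: V_total = 108.9 - j106.7 V.
Step 3 — Convert to polar: |V_total| = 152.5 V, ∠V_total = -44.4°.

V_total = 152.5∠-44.4° V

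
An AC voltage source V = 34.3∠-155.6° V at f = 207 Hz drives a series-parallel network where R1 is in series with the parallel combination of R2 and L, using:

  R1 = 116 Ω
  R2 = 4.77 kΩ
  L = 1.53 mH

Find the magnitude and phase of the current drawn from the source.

Step 1 — Angular frequency: ω = 2π·f = 2π·207 = 1301 rad/s.
Step 2 — Component impedances:
  R1: Z = R = 116 Ω
  R2: Z = R = 4770 Ω
  L: Z = jωL = j·1301·0.00153 = 0 + j1.99 Ω
Step 3 — Parallel branch: R2 || L = 1/(1/R2 + 1/L) = 0.0008302 + j1.99 Ω.
Step 4 — Series with R1: Z_total = R1 + (R2 || L) = 116 + j1.99 Ω = 116∠1.0° Ω.
Step 5 — Source phasor: V = 34.3∠-155.6° V = -31.24 - j14.17 V.
Step 6 — Ohm's law: I = V / Z_total = (-31.24 - j14.17) / (116 + j1.99) = -0.2713 - j0.1175 A.
Step 7 — Convert to polar: |I| = 0.2956 A, ∠I = -156.6°.

I = 0.2956∠-156.6° A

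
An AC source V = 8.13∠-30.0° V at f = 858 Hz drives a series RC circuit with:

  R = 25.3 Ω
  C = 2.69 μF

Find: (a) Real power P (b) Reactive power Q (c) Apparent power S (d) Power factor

Step 1 — Angular frequency: ω = 2π·f = 2π·858 = 5391 rad/s.
Step 2 — Component impedances:
  R: Z = R = 25.3 Ω
  C: Z = 1/(jωC) = -j/(ω·C) = 0 - j68.96 Ω
Step 3 — Series combination: Z_total = R + C = 25.3 - j68.96 Ω = 73.45∠-69.9° Ω.
Step 4 — Source phasor: V = 8.13∠-30.0° V = 7.041 - j4.065 V.
Step 5 — Current: I = V / Z = 0.08497 + j0.07093 A = 0.1107∠39.9° A.
Step 6 — Complex power: S = V·I* = 0.31 - j0.8448 VA.
Step 7 — Real power: P = Re(S) = 0.31 W.
Step 8 — Reactive power: Q = Im(S) = -0.8448 VAR.
Step 9 — Apparent power: |S| = 0.8999 VA.
Step 10 — Power factor: PF = P/|S| = 0.3444 (leading).

(a) P = 0.31 W  (b) Q = -0.8448 VAR  (c) S = 0.8999 VA  (d) PF = 0.3444 (leading)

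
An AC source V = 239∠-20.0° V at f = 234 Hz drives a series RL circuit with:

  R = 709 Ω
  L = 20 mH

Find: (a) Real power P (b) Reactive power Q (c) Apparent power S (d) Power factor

Step 1 — Angular frequency: ω = 2π·f = 2π·234 = 1470 rad/s.
Step 2 — Component impedances:
  R: Z = R = 709 Ω
  L: Z = jωL = j·1470·0.02 = 0 + j29.41 Ω
Step 3 — Series combination: Z_total = R + L = 709 + j29.41 Ω = 709.6∠2.4° Ω.
Step 4 — Source phasor: V = 239∠-20.0° V = 224.6 - j81.74 V.
Step 5 — Current: I = V / Z = 0.3114 - j0.1282 A = 0.3368∠-22.4° A.
Step 6 — Complex power: S = V·I* = 80.43 + j3.336 VA.
Step 7 — Real power: P = Re(S) = 80.43 W.
Step 8 — Reactive power: Q = Im(S) = 3.336 VAR.
Step 9 — Apparent power: |S| = 80.5 VA.
Step 10 — Power factor: PF = P/|S| = 0.9991 (lagging).

(a) P = 80.43 W  (b) Q = 3.336 VAR  (c) S = 80.5 VA  (d) PF = 0.9991 (lagging)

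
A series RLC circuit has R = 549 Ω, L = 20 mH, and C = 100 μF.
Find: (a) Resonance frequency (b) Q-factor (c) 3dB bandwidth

Step 1 — Resonance: ω₀ = 1/√(LC) = 1/√(0.02·0.0001) = 707.1 rad/s.
Step 2 — f₀ = ω₀/(2π) = 112.5 Hz.
Step 3 — Series Q: Q = ω₀L/R = 707.1·0.02/549 = 0.02576.
Step 4 — Bandwidth: Δω = ω₀/Q = 2.745e+04 rad/s; BW = Δω/(2π) = 4369 Hz.

(a) f₀ = 112.5 Hz  (b) Q = 0.02576  (c) BW = 4369 Hz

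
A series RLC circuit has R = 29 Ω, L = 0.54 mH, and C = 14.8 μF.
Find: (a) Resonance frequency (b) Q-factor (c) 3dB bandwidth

Step 1 — Resonance: ω₀ = 1/√(LC) = 1/√(0.00054·1.48e-05) = 1.119e+04 rad/s.
Step 2 — f₀ = ω₀/(2π) = 1780 Hz.
Step 3 — Series Q: Q = ω₀L/R = 1.119e+04·0.00054/29 = 0.2083.
Step 4 — Bandwidth: Δω = ω₀/Q = 5.37e+04 rad/s; BW = Δω/(2π) = 8547 Hz.

(a) f₀ = 1780 Hz  (b) Q = 0.2083  (c) BW = 8547 Hz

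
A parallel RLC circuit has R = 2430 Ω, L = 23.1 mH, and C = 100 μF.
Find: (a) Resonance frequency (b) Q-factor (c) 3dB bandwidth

Step 1 — Resonance: ω₀ = 1/√(LC) = 1/√(0.0231·0.0001) = 658 rad/s.
Step 2 — f₀ = ω₀/(2π) = 104.7 Hz.
Step 3 — Parallel Q: Q = R/(ω₀L) = 2430/(658·0.0231) = 159.9.
Step 4 — Bandwidth: Δω = ω₀/Q = 4.115 rad/s; BW = Δω/(2π) = 0.655 Hz.

(a) f₀ = 104.7 Hz  (b) Q = 159.9  (c) BW = 0.655 Hz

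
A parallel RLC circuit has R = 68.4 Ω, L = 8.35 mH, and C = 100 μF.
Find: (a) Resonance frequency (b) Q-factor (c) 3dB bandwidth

Step 1 — Resonance: ω₀ = 1/√(LC) = 1/√(0.00835·0.0001) = 1094 rad/s.
Step 2 — f₀ = ω₀/(2π) = 174.2 Hz.
Step 3 — Parallel Q: Q = R/(ω₀L) = 68.4/(1094·0.00835) = 7.485.
Step 4 — Bandwidth: Δω = ω₀/Q = 146.2 rad/s; BW = Δω/(2π) = 23.27 Hz.

(a) f₀ = 174.2 Hz  (b) Q = 7.485  (c) BW = 23.27 Hz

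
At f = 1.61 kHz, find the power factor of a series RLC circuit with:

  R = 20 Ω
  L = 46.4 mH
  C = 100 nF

Step 1 — Angular frequency: ω = 2π·f = 2π·1610 = 1.012e+04 rad/s.
Step 2 — Component impedances:
  R: Z = R = 20 Ω
  L: Z = jωL = j·1.012e+04·0.0464 = 0 + j469.4 Ω
  C: Z = 1/(jωC) = -j/(ω·C) = 0 - j988.5 Ω
Step 3 — Series combination: Z_total = R + L + C = 20 - j519.2 Ω = 519.5∠-87.8° Ω.
Step 4 — Power factor: PF = cos(φ) = Re(Z)/|Z| = 20/519.5 = 0.0385.
Step 5 — Type: Im(Z) = -519.2 ⇒ leading (phase φ = -87.8°).

PF = 0.0385 (leading, φ = -87.8°)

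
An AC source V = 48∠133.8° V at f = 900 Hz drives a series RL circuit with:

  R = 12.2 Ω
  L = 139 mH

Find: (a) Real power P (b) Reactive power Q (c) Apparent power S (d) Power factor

Step 1 — Angular frequency: ω = 2π·f = 2π·900 = 5655 rad/s.
Step 2 — Component impedances:
  R: Z = R = 12.2 Ω
  L: Z = jωL = j·5655·0.139 = 0 + j786 Ω
Step 3 — Series combination: Z_total = R + L = 12.2 + j786 Ω = 786.1∠89.1° Ω.
Step 4 — Source phasor: V = 48∠133.8° V = -33.22 + j34.64 V.
Step 5 — Current: I = V / Z = 0.04341 + j0.04294 A = 0.06106∠44.7° A.
Step 6 — Complex power: S = V·I* = 0.04548 + j2.93 VA.
Step 7 — Real power: P = Re(S) = 0.04548 W.
Step 8 — Reactive power: Q = Im(S) = 2.93 VAR.
Step 9 — Apparent power: |S| = 2.931 VA.
Step 10 — Power factor: PF = P/|S| = 0.01552 (lagging).

(a) P = 0.04548 W  (b) Q = 2.93 VAR  (c) S = 2.931 VA  (d) PF = 0.01552 (lagging)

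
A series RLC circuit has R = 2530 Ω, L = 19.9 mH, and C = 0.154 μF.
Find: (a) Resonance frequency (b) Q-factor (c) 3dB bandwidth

Step 1 — Resonance condition Im(Z)=0 gives ω₀ = 1/√(LC).
Step 2 — ω₀ = 1/√(0.0199·1.54e-07) = 1.806e+04 rad/s.
Step 3 — f₀ = ω₀/(2π) = 2875 Hz.
Step 4 — Series Q: Q = ω₀L/R = 1.806e+04·0.0199/2530 = 0.1421.
Step 5 — 3dB bandwidth: Δω = ω₀/Q = 1.271e+05 rad/s; BW = Δω/(2π) = 2.023e+04 Hz.

(a) f₀ = 2875 Hz  (b) Q = 0.1421  (c) BW = 2.023e+04 Hz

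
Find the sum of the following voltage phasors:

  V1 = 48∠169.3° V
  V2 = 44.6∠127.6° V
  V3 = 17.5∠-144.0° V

Step 1 — Convert each phasor to rectangular form:
  V1 = 48·(cos(169.3°) + j·sin(169.3°)) = -47.17 + j8.912 V
  V2 = 44.6·(cos(127.6°) + j·sin(127.6°)) = -27.21 + j35.34 V
  V3 = 17.5·(cos(-144.0°) + j·sin(-144.0°)) = -14.16 - j10.29 V
Step 2 — Sum components: V_total = -88.54 + j33.96 V.
Step 3 — Convert to polar: |V_total| = 94.83 V, ∠V_total = 159.0°.

V_total = 94.83∠159.0° V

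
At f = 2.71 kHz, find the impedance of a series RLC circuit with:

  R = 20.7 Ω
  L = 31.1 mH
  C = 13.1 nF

Step 1 — Angular frequency: ω = 2π·f = 2π·2710 = 1.703e+04 rad/s.
Step 2 — Component impedances:
  R: Z = R = 20.7 Ω
  L: Z = jωL = j·1.703e+04·0.0311 = 0 + j529.6 Ω
  C: Z = 1/(jωC) = -j/(ω·C) = 0 - j4483 Ω
Step 3 — Series combination: Z_total = R + L + C = 20.7 - j3954 Ω = 3954∠-89.7° Ω.

Z = 20.7 - j3954 Ω = 3954∠-89.7° Ω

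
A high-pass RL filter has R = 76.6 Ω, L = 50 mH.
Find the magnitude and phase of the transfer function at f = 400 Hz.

Step 1 — Angular frequency: ω = 2π·400 = 2513 rad/s.
Step 2 — Transfer function: H(jω) = jωL/(R + jωL).
Step 3 — Numerator jωL = j·125.7; denominator R + jωL = 76.6 + j125.7.
Step 4 — H = 0.7291 + j0.4444.
Step 5 — Magnitude: |H| = 0.8539 (-1.4 dB); phase: φ = 31.4°.

|H| = 0.8539 (-1.4 dB), φ = 31.4°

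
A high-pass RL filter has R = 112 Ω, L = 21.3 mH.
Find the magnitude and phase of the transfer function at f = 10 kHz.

Step 1 — Angular frequency: ω = 2π·1e+04 = 6.283e+04 rad/s.
Step 2 — Transfer function: H(jω) = jωL/(R + jωL).
Step 3 — Numerator jωL = j·1338; denominator R + jωL = 112 + j1338.
Step 4 — H = 0.993 + j0.08311.
Step 5 — Magnitude: |H| = 0.9965 (-0.0 dB); phase: φ = 4.8°.

|H| = 0.9965 (-0.0 dB), φ = 4.8°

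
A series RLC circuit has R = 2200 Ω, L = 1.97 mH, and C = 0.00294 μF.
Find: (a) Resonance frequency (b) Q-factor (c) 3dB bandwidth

Step 1 — Resonance condition Im(Z)=0 gives ω₀ = 1/√(LC).
Step 2 — ω₀ = 1/√(0.00197·2.94e-09) = 4.155e+05 rad/s.
Step 3 — f₀ = ω₀/(2π) = 6.613e+04 Hz.
Step 4 — Series Q: Q = ω₀L/R = 4.155e+05·0.00197/2200 = 0.3721.
Step 5 — 3dB bandwidth: Δω = ω₀/Q = 1.117e+06 rad/s; BW = Δω/(2π) = 1.777e+05 Hz.

(a) f₀ = 6.613e+04 Hz  (b) Q = 0.3721  (c) BW = 1.777e+05 Hz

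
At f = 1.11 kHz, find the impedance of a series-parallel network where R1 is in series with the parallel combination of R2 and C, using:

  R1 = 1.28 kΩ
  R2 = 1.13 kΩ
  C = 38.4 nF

Step 1 — Angular frequency: ω = 2π·f = 2π·1110 = 6974 rad/s.
Step 2 — Component impedances:
  R1: Z = R = 1280 Ω
  R2: Z = R = 1130 Ω
  C: Z = 1/(jωC) = -j/(ω·C) = 0 - j3734 Ω
Step 3 — Parallel branch: R2 || C = 1/(1/R2 + 1/C) = 1035 - j313.3 Ω.
Step 4 — Series with R1: Z_total = R1 + (R2 || C) = 2315 - j313.3 Ω = 2336∠-7.7° Ω.

Z = 2315 - j313.3 Ω = 2336∠-7.7° Ω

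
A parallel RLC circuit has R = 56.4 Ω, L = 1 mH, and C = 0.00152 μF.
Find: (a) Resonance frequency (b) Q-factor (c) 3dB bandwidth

Step 1 — Resonance: ω₀ = 1/√(LC) = 1/√(0.001·1.52e-09) = 8.111e+05 rad/s.
Step 2 — f₀ = ω₀/(2π) = 1.291e+05 Hz.
Step 3 — Parallel Q: Q = R/(ω₀L) = 56.4/(8.111e+05·0.001) = 0.06953.
Step 4 — Bandwidth: Δω = ω₀/Q = 1.166e+07 rad/s; BW = Δω/(2π) = 1.857e+06 Hz.

(a) f₀ = 1.291e+05 Hz  (b) Q = 0.06953  (c) BW = 1.857e+06 Hz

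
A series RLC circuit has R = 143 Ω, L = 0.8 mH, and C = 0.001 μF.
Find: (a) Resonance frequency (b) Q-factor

Step 1 — Resonance condition Im(Z)=0 gives ω₀ = 1/√(LC).
Step 2 — ω₀ = 1/√(0.0008·1e-09) = 1.118e+06 rad/s.
Step 3 — f₀ = ω₀/(2π) = 1.779e+05 Hz.
Step 4 — Series Q: Q = ω₀L/R = 1.118e+06·0.0008/143 = 6.255.

(a) f₀ = 1.779e+05 Hz  (b) Q = 6.255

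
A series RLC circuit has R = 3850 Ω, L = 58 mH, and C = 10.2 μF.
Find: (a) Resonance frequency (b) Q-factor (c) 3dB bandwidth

Step 1 — Resonance: ω₀ = 1/√(LC) = 1/√(0.058·1.02e-05) = 1300 rad/s.
Step 2 — f₀ = ω₀/(2π) = 206.9 Hz.
Step 3 — Series Q: Q = ω₀L/R = 1300·0.058/3850 = 0.01959.
Step 4 — Bandwidth: Δω = ω₀/Q = 6.638e+04 rad/s; BW = Δω/(2π) = 1.056e+04 Hz.

(a) f₀ = 206.9 Hz  (b) Q = 0.01959  (c) BW = 1.056e+04 Hz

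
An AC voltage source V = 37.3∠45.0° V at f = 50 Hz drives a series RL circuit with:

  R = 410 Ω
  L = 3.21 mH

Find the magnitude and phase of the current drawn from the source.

Step 1 — Angular frequency: ω = 2π·f = 2π·50 = 314.2 rad/s.
Step 2 — Component impedances:
  R: Z = R = 410 Ω
  L: Z = jωL = j·314.2·0.00321 = 0 + j1.008 Ω
Step 3 — Series combination: Z_total = R + L = 410 + j1.008 Ω = 410∠0.1° Ω.
Step 4 — Source phasor: V = 37.3∠45.0° V = 26.38 + j26.38 V.
Step 5 — Ohm's law: I = V / Z_total = (26.38 + j26.38) / (410 + j1.008) = 0.06449 + j0.06417 A.
Step 6 — Convert to polar: |I| = 0.09098 A, ∠I = 44.9°.

I = 0.09098∠44.9° A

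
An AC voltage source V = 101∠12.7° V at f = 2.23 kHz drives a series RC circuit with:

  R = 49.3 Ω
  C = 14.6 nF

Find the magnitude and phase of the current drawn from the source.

Step 1 — Angular frequency: ω = 2π·f = 2π·2230 = 1.401e+04 rad/s.
Step 2 — Component impedances:
  R: Z = R = 49.3 Ω
  C: Z = 1/(jωC) = -j/(ω·C) = 0 - j4888 Ω
Step 3 — Series combination: Z_total = R + C = 49.3 - j4888 Ω = 4889∠-89.4° Ω.
Step 4 — Source phasor: V = 101∠12.7° V = 98.53 + j22.2 V.
Step 5 — Ohm's law: I = V / Z_total = (98.53 + j22.2) / (49.3 - j4888) = -0.004339 + j0.0202 A.
Step 6 — Convert to polar: |I| = 0.02066 A, ∠I = 102.1°.

I = 0.02066∠102.1° A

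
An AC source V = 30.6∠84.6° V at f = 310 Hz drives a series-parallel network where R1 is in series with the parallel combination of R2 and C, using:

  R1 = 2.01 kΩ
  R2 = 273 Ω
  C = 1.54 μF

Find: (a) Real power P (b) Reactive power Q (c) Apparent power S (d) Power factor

Step 1 — Angular frequency: ω = 2π·f = 2π·310 = 1948 rad/s.
Step 2 — Component impedances:
  R1: Z = R = 2010 Ω
  R2: Z = R = 273 Ω
  C: Z = 1/(jωC) = -j/(ω·C) = 0 - j333.4 Ω
Step 3 — Parallel branch: R2 || C = 1/(1/R2 + 1/C) = 163.4 - j133.8 Ω.
Step 4 — Series with R1: Z_total = R1 + (R2 || C) = 2173 - j133.8 Ω = 2178∠-3.5° Ω.
Step 5 — Source phasor: V = 30.6∠84.6° V = 2.88 + j30.46 V.
Step 6 — Current: I = V / Z = 0.0004602 + j0.01405 A = 0.01405∠88.1° A.
Step 7 — Complex power: S = V·I* = 0.4292 - j0.02643 VA.
Step 8 — Real power: P = Re(S) = 0.4292 W.
Step 9 — Reactive power: Q = Im(S) = -0.02643 VAR.
Step 10 — Apparent power: |S| = 0.43 VA.
Step 11 — Power factor: PF = P/|S| = 0.9981 (leading).

(a) P = 0.4292 W  (b) Q = -0.02643 VAR  (c) S = 0.43 VA  (d) PF = 0.9981 (leading)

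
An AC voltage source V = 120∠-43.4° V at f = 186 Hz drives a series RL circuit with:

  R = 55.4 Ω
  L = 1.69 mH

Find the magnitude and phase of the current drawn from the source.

Step 1 — Angular frequency: ω = 2π·f = 2π·186 = 1169 rad/s.
Step 2 — Component impedances:
  R: Z = R = 55.4 Ω
  L: Z = jωL = j·1169·0.00169 = 0 + j1.975 Ω
Step 3 — Series combination: Z_total = R + L = 55.4 + j1.975 Ω = 55.44∠2.0° Ω.
Step 4 — Source phasor: V = 120∠-43.4° V = 87.19 - j82.45 V.
Step 5 — Ohm's law: I = V / Z_total = (87.19 - j82.45) / (55.4 + j1.975) = 1.519 - j1.542 A.
Step 6 — Convert to polar: |I| = 2.165 A, ∠I = -45.4°.

I = 2.165∠-45.4° A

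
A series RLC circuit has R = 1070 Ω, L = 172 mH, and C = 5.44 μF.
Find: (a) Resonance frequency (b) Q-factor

Step 1 — Resonance condition Im(Z)=0 gives ω₀ = 1/√(LC).
Step 2 — ω₀ = 1/√(0.172·5.44e-06) = 1034 rad/s.
Step 3 — f₀ = ω₀/(2π) = 164.5 Hz.
Step 4 — Series Q: Q = ω₀L/R = 1034·0.172/1070 = 0.1662.

(a) f₀ = 164.5 Hz  (b) Q = 0.1662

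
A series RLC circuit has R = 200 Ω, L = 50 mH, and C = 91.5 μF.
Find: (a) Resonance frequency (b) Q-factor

Step 1 — Resonance condition Im(Z)=0 gives ω₀ = 1/√(LC).
Step 2 — ω₀ = 1/√(0.05·9.15e-05) = 467.5 rad/s.
Step 3 — f₀ = ω₀/(2π) = 74.41 Hz.
Step 4 — Series Q: Q = ω₀L/R = 467.5·0.05/200 = 0.1169.

(a) f₀ = 74.41 Hz  (b) Q = 0.1169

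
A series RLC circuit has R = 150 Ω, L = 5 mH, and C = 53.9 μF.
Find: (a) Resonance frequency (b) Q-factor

Step 1 — Resonance condition Im(Z)=0 gives ω₀ = 1/√(LC).
Step 2 — ω₀ = 1/√(0.005·5.39e-05) = 1926 rad/s.
Step 3 — f₀ = ω₀/(2π) = 306.6 Hz.
Step 4 — Series Q: Q = ω₀L/R = 1926·0.005/150 = 0.06421.

(a) f₀ = 306.6 Hz  (b) Q = 0.06421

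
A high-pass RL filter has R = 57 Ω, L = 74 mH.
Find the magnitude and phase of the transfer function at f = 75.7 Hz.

Step 1 — Angular frequency: ω = 2π·75.7 = 475.6 rad/s.
Step 2 — Transfer function: H(jω) = jωL/(R + jωL).
Step 3 — Numerator jωL = j·35.2; denominator R + jωL = 57 + j35.2.
Step 4 — H = 0.276 + j0.447.
Step 5 — Magnitude: |H| = 0.5254 (-5.6 dB); phase: φ = 58.3°.

|H| = 0.5254 (-5.6 dB), φ = 58.3°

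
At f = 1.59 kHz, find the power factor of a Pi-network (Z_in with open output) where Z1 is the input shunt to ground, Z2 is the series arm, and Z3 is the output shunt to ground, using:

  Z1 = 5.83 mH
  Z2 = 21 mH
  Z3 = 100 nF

Step 1 — Angular frequency: ω = 2π·f = 2π·1590 = 9990 rad/s.
Step 2 — Component impedances:
  Z1: Z = jωL = j·9990·0.00583 = 0 + j58.24 Ω
  Z2: Z = jωL = j·9990·0.021 = 0 + j209.8 Ω
  Z3: Z = 1/(jωC) = -j/(ω·C) = 0 - j1001 Ω
Step 3 — With open output, the series arm Z2 and the output shunt Z3 appear in series to ground: Z2 + Z3 = 0 - j791.2 Ω.
Step 4 — Parallel with input shunt Z1: Z_in = Z1 || (Z2 + Z3) = 0 + j62.87 Ω = 62.87∠90.0° Ω.
Step 5 — Power factor: PF = cos(φ) = Re(Z)/|Z| = -0/62.87 = -0.
Step 6 — Type: Im(Z) = 62.87 ⇒ lagging (phase φ = 90.0°).

PF = -0 (lagging, φ = 90.0°)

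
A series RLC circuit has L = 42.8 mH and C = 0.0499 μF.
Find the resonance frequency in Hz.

Step 1 — Resonance condition Im(Z)=0 gives ω₀ = 1/√(LC).
Step 2 — ω₀ = 1/√(0.0428·4.99e-08) = 2.164e+04 rad/s.
Step 3 — f₀ = ω₀/(2π) = 3444 Hz.

f₀ = 3444 Hz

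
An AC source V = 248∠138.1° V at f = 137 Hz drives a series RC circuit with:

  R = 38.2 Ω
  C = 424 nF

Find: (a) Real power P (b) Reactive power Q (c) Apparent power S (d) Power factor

Step 1 — Angular frequency: ω = 2π·f = 2π·137 = 860.8 rad/s.
Step 2 — Component impedances:
  R: Z = R = 38.2 Ω
  C: Z = 1/(jωC) = -j/(ω·C) = 0 - j2740 Ω
Step 3 — Series combination: Z_total = R + C = 38.2 - j2740 Ω = 2740∠-89.2° Ω.
Step 4 — Source phasor: V = 248∠138.1° V = -184.6 + j165.6 V.
Step 5 — Current: I = V / Z = -0.06138 - j0.06652 A = 0.09051∠-132.7° A.
Step 6 — Complex power: S = V·I* = 0.3129 - j22.44 VA.
Step 7 — Real power: P = Re(S) = 0.3129 W.
Step 8 — Reactive power: Q = Im(S) = -22.44 VAR.
Step 9 — Apparent power: |S| = 22.45 VA.
Step 10 — Power factor: PF = P/|S| = 0.01394 (leading).

(a) P = 0.3129 W  (b) Q = -22.44 VAR  (c) S = 22.45 VA  (d) PF = 0.01394 (leading)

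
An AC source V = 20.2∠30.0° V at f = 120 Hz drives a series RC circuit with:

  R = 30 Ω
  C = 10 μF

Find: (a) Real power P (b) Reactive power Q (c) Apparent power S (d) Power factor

Step 1 — Angular frequency: ω = 2π·f = 2π·120 = 754 rad/s.
Step 2 — Component impedances:
  R: Z = R = 30 Ω
  C: Z = 1/(jωC) = -j/(ω·C) = 0 - j132.6 Ω
Step 3 — Series combination: Z_total = R + C = 30 - j132.6 Ω = 136∠-77.3° Ω.
Step 4 — Source phasor: V = 20.2∠30.0° V = 17.49 + j10.1 V.
Step 5 — Current: I = V / Z = -0.04406 + j0.1419 A = 0.1486∠107.3° A.
Step 6 — Complex power: S = V·I* = 0.662 - j2.927 VA.
Step 7 — Real power: P = Re(S) = 0.662 W.
Step 8 — Reactive power: Q = Im(S) = -2.927 VAR.
Step 9 — Apparent power: |S| = 3.001 VA.
Step 10 — Power factor: PF = P/|S| = 0.2206 (leading).

(a) P = 0.662 W  (b) Q = -2.927 VAR  (c) S = 3.001 VA  (d) PF = 0.2206 (leading)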